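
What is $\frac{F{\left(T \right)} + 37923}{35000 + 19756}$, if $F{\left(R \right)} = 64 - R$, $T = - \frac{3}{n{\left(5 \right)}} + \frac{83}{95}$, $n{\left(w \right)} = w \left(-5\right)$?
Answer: $\frac{2004817}{2889900} \approx 0.69373$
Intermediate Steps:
$n{\left(w \right)} = - 5 w$
$T = \frac{472}{475}$ ($T = - \frac{3}{\left(-5\right) 5} + \frac{83}{95} = - \frac{3}{-25} + 83 \cdot \frac{1}{95} = \left(-3\right) \left(- \frac{1}{25}\right) + \frac{83}{95} = \frac{3}{25} + \frac{83}{95} = \frac{472}{475} \approx 0.99368$)
$\frac{F{\left(T \right)} + 37923}{35000 + 19756} = \frac{\left(64 - \frac{472}{475}\right) + 37923}{35000 + 19756} = \frac{\left(64 - \frac{472}{475}\right) + 37923}{54756} = \left(\frac{29928}{475} + 37923\right) \frac{1}{54756} = \frac{18043353}{475} \cdot \frac{1}{54756} = \frac{2004817}{2889900}$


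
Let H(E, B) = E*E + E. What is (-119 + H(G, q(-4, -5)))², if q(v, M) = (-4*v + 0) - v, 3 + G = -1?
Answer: 11449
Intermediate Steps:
G = -4 (G = -3 - 1 = -4)
q(v, M) = -5*v (q(v, M) = -4*v - v = -5*v)
H(E, B) = E + E² (H(E, B) = E² + E = E + E²)
(-119 + H(G, q(-4, -5)))² = (-119 - 4*(1 - 4))² = (-119 - 4*(-3))² = (-119 + 12)² = (-107)² = 11449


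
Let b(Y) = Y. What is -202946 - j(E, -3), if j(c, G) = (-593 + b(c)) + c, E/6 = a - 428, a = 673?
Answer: -205293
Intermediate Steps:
E = 1470 (E = 6*(673 - 428) = 6*245 = 1470)
j(c, G) = -593 + 2*c (j(c, G) = (-593 + c) + c = -593 + 2*c)
-202946 - j(E, -3) = -202946 - (-593 + 2*1470) = -202946 - (-593 + 2940) = -202946 - 1*2347 = -202946 - 2347 = -205293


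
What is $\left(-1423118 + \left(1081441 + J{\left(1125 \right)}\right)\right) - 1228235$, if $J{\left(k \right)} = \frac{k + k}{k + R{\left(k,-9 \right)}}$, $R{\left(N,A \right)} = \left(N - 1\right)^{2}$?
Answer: $- \frac{1985155291662}{1264501} \approx -1.5699 \cdot 10^{6}$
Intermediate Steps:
$R{\left(N,A \right)} = \left(-1 + N\right)^{2}$
$J{\left(k \right)} = \frac{2 k}{k + \left(-1 + k\right)^{2}}$ ($J{\left(k \right)} = \frac{k + k}{k + \left(-1 + k\right)^{2}} = \frac{2 k}{k + \left(-1 + k\right)^{2}}$)
$\left(-1423118 + \left(1081441 + J{\left(1125 \right)}\right)\right) - 1228235 = \left(-1423118 + \left(1081441 + 2 \cdot 1125 \frac{1}{1125 + \left(-1 + 1125\right)^{2}}\right)\right) - 1228235 = \left(-1423118 + \left(1081441 + 2 \cdot 1125 \frac{1}{1125 + 1124^{2}}\right)\right) - 1228235 = \left(-1423118 + \left(1081441 + 2 \cdot 1125 \frac{1}{1125 + 1263376}\right)\right) - 1228235 = \left(-1423118 + \left(1081441 + 2 \cdot 1125 \cdot \frac{1}{1264501}\right)\right) - 1228235 = \left(-1423118 + \left(1081441 + \frac{2250}{1264501}\right)\right) - 1228235 = \left(-1423118 + \frac{1367483228191}{1264501}\right) - 1228235 = - \frac{432050905927}{1264501} - 1228235 = - \frac{1985155291662}{1264501}$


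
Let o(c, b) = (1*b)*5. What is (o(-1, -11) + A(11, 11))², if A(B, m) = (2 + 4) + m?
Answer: 1444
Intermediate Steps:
A(B, m) = 6 + m
o(c, b) = 5*b (o(c, b) = b*5 = 5*b)
(o(-1, -11) + A(11, 11))² = (5*(-11) + (6 + 11))² = (-55 + 17)² = (-38)² = 1444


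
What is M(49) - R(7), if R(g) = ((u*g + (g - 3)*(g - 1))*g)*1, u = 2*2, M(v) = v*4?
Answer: -168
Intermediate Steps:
M(v) = 4*v
u = 4
R(g) = g*(4*g + (-1 + g)*(-3 + g)) (R(g) = ((4*g + (g - 3)*(g - 1))*g)*1 = ((4*g + (-3 + g)*(-1 + g))*g)*1 = ((4*g + (-1 + g)*(-3 + g))*g)*1 = (g*(4*g + (-1 + g)*(-3 + g)))*1 = g*(4*g + (-1 + g)*(-3 + g)))
M(49) - R(7) = 4*49 - 7*(3 + 7²) = 196 - 7*(3 + 49) = 196 - 7*52 = 196 - 1*364 = 196 - 364 = -168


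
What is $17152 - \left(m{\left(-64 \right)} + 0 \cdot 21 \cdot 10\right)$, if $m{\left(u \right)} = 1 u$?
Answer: $17216$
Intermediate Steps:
$m{\left(u \right)} = u$
$17152 - \left(m{\left(-64 \right)} + 0 \cdot 21 \cdot 10\right) = 17152 - \left(-64 + 0 \cdot 21 \cdot 10\right) = 17152 - \left(-64 + 0 \cdot 10\right) = 17152 - \left(-64 + 0\right) = 17152 - -64 = 17152 + 64 = 17216$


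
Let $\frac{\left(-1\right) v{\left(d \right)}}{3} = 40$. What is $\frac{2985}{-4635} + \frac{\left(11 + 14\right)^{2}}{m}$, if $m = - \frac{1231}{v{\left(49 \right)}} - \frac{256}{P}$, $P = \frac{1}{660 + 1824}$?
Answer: $- \frac{15208317551}{23578939941} \approx -0.645$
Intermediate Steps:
$v{\left(d \right)} = -120$ ($v{\left(d \right)} = \left(-3\right) 40 = -120$)
$P = \frac{1}{2484} \approx 0.00040258$
$m = - \frac{76307249}{120}$ ($m = - \frac{1231}{-120} - 256 \frac{1}{\frac{1}{2484}} = \left(-1231\right) \left(- \frac{1}{120}\right) - 635904 = \frac{1231}{120} - 635904 = - \frac{76307249}{120} \approx -6.3589 \cdot 10^{5}$)
$\frac{2985}{-4635} + \frac{\left(11 + 14\right)^{2}}{m} = \frac{2985}{-4635} + \frac{\left(11 + 14\right)^{2}}{- \frac{76307249}{120}} = 2985 \left(- \frac{1}{4635}\right) + 25^{2} \left(- \frac{120}{76307249}\right) = - \frac{199}{309} + 625 \left(- \frac{120}{76307249}\right) = - \frac{199}{309} - \frac{75000}{76307249} = - \frac{15208317551}{23578939941}$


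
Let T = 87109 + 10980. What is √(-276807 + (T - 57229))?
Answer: I*√235947 ≈ 485.74*I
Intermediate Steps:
T = 98089
√(-276807 + (T - 57229)) = √(-276807 + (98089 - 57229)) = √(-276807 + 40860) = √(-235947) = I*√235947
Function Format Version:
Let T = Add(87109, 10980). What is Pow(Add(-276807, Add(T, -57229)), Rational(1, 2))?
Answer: Mul(I, Pow(235947, Rational(1, 2))) ≈ Mul(485.74, I)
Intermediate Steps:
T = 98089
Pow(Add(-276807, Add(T, -57229)), Rational(1, 2)) = Pow(Add(-276807, Add(98089, -57229)), Rational(1, 2)) = Pow(Add(-276807, 40860), Rational(1, 2)) = Pow(-235947, Rational(1, 2)) = Mul(I, Pow(235947, Rational(1, 2)))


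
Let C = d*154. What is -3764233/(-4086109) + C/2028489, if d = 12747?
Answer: 5218964157693/2762875719767 ≈ 1.8890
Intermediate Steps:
C = 1963038 (C = 12747*154 = 1963038)
-3764233/(-4086109) + C/2028489 = -3764233/(-4086109) + 1963038/2028489 = -3764233*(-1/4086109) + 1963038*(1/2028489) = 3764233/4086109 + 654346/676163 = 5218964157693/2762875719767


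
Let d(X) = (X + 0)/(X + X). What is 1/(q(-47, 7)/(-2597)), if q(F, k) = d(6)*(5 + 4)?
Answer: -5194/9 ≈ -577.11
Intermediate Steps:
d(X) = ½ (d(X) = X/((2*X)) = X*(1/(2*X)) = ½)
q(F, k) = 9/2 (q(F, k) = (5 + 4)/2 = (½)*9 = 9/2)
1/(q(-47, 7)/(-2597)) = 1/((9/2)/(-2597)) = 1/((9/2)*(-1/2597)) = 1/(-9/5194) = -5194/9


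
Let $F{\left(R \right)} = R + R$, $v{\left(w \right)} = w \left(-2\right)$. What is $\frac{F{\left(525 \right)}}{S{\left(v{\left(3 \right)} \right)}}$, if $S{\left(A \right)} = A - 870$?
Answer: $- \frac{175}{146} \approx -1.1986$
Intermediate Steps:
$v{\left(w \right)} = - 2 w$
$F{\left(R \right)} = 2 R$
$S{\left(A \right)} = -870 + A$
$\frac{F{\left(525 \right)}}{S{\left(v{\left(3 \right)} \right)}} = \frac{2 \cdot 525}{-870 - 6} = \frac{1050}{-870 - 6} = \frac{1050}{-876} = 1050 \left(- \frac{1}{876}\right) = - \frac{175}{146}$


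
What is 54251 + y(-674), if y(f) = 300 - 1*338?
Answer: 54213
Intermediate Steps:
y(f) = -38 (y(f) = 300 - 338 = -38)
54251 + y(-674) = 54251 - 38 = 54213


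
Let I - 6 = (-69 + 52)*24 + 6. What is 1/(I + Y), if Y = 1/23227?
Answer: -23227/9197891 ≈ -0.0025253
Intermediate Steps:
I = -396 (I = 6 + ((-69 + 52)*24 + 6) = 6 + (-17*24 + 6) = 6 + (-408 + 6) = 6 - 402 = -396)
Y = 1/23227 ≈ 4.3053e-5
1/(I + Y) = 1/(-396 + 1/23227) = 1/(-9197891/23227) = -23227/9197891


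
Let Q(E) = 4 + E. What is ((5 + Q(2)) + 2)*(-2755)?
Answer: -35815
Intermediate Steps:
((5 + Q(2)) + 2)*(-2755) = ((5 + (4 + 2)) + 2)*(-2755) = ((5 + 6) + 2)*(-2755) = (11 + 2)*(-2755) = 13*(-2755) = -35815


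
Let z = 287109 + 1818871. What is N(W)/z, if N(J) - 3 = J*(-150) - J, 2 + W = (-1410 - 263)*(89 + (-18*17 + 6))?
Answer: -13325787/526495 ≈ -25.310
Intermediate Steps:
W = 353001 (W = -2 + (-1410 - 263)*(89 + (-18*17 + 6)) = -2 - 1673*(89 + (-306 + 6)) = -2 - 1673*(89 - 300) = -2 - 1673*(-211) = -2 + 353003 = 353001)
N(J) = 3 - 151*J (N(J) = 3 + (J*(-150) - J) = 3 + (-150*J - J) = 3 - 151*J)
z = 2105980
N(W)/z = (3 - 151*353001)/2105980 = (3 - 53303151)*(1/2105980) = -53303148*1/2105980 = -13325787/526495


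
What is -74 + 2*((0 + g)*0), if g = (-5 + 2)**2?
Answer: -74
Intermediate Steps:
g = 9 (g = (-3)**2 = 9)
-74 + 2*((0 + g)*0) = -74 + 2*((0 + 9)*0) = -74 + 2*(9*0) = -74 + 2*0 = -74 + 0 = -74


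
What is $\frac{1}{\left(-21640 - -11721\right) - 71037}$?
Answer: $- \frac{1}{80956} \approx -1.2352 \cdot 10^{-5}$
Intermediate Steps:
$\frac{1}{\left(-21640 - -11721\right) - 71037} = \frac{1}{\left(-21640 + 11721\right) - 71037} = \frac{1}{-9919 - 71037} = \frac{1}{-80956} = - \frac{1}{80956}$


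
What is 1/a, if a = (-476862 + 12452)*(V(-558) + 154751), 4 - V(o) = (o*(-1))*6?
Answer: -1/70314924870 ≈ -1.4222e-11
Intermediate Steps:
V(o) = 4 + 6*o (V(o) = 4 - o*(-1)*6 = 4 - (-o)*6 = 4 - (-6)*o = 4 + 6*o)
a = -70314924870 (a = (-476862 + 12452)*((4 + 6*(-558)) + 154751) = -464410*((4 - 3348) + 154751) = -464410*(-3344 + 154751) = -464410*151407 = -70314924870)
1/a = 1/(-70314924870) = -1/70314924870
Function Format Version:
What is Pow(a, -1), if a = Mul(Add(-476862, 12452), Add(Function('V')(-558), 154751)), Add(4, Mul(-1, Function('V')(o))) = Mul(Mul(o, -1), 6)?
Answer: Rational(-1, 70314924870) ≈ -1.4222e-11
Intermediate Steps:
Function('V')(o) = Add(4, Mul(6, o)) (Function('V')(o) = Add(4, Mul(-1, Mul(Mul(o, -1), 6))) = Add(4, Mul(-1, Mul(Mul(-1, o), 6))) = Add(4, Mul(-1, Mul(-6, o))) = Add(4, Mul(6, o)))
a = -70314924870 (a = Mul(Add(-476862, 12452), Add(Add(4, Mul(6, -558)), 154751)) = Mul(-464410, Add(Add(4, -3348), 154751)) = Mul(-464410, Add(-3344, 154751)) = Mul(-464410, 151407) = -70314924870)
Pow(a, -1) = Pow(-70314924870, -1) = Rational(-1, 70314924870)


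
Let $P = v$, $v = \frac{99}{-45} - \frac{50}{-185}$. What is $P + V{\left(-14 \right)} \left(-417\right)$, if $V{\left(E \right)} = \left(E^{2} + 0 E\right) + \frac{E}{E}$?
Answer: $- \frac{15197922}{185} \approx -82151.0$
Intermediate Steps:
$v = - \frac{357}{185}$ ($v = 99 \left(- \frac{1}{45}\right) - - \frac{10}{37} = - \frac{11}{5} + \frac{10}{37} = - \frac{357}{185} \approx -1.9297$)
$P = - \frac{357}{185} \approx -1.9297$
$V{\left(E \right)} = 1 + E^{2}$ ($V{\left(E \right)} = \left(E^{2} + 0\right) + 1 = E^{2} + 1 = 1 + E^{2}$)
$P + V{\left(-14 \right)} \left(-417\right) = - \frac{357}{185} + \left(1 + \left(-14\right)^{2}\right) \left(-417\right) = - \frac{357}{185} + \left(1 + 196\right) \left(-417\right) = - \frac{357}{185} + 197 \left(-417\right) = - \frac{357}{185} - 82149 = - \frac{15197922}{185}$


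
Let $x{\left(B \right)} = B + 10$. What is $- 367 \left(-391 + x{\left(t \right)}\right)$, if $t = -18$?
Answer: $146433$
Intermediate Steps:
$x{\left(B \right)} = 10 + B$
$- 367 \left(-391 + x{\left(t \right)}\right) = - 367 \left(-391 + \left(10 - 18\right)\right) = - 367 \left(-391 - 8\right) = \left(-367\right) \left(-399\right) = 146433$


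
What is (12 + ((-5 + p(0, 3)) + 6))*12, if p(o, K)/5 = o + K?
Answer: 336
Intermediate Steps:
p(o, K) = 5*K + 5*o (p(o, K) = 5*(o + K) = 5*(K + o) = 5*K + 5*o)
(12 + ((-5 + p(0, 3)) + 6))*12 = (12 + ((-5 + (5*3 + 5*0)) + 6))*12 = (12 + ((-5 + (15 + 0)) + 6))*12 = (12 + ((-5 + 15) + 6))*12 = (12 + (10 + 6))*12 = (12 + 16)*12 = 28*12 = 336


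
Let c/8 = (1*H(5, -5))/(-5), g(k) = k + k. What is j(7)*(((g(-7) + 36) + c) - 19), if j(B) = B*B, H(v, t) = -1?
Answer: 1127/5 ≈ 225.40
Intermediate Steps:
g(k) = 2*k
j(B) = B**2
c = 8/5 (c = 8*((1*(-1))/(-5)) = 8*(-1*(-1/5)) = 8*(1/5) = 8/5 ≈ 1.6000)
j(7)*(((g(-7) + 36) + c) - 19) = 7**2*(((2*(-7) + 36) + 8/5) - 19) = 49*(((-14 + 36) + 8/5) - 19) = 49*((22 + 8/5) - 19) = 49*(118/5 - 19) = 49*(23/5) = 1127/5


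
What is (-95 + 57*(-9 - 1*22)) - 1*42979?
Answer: -44841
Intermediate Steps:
(-95 + 57*(-9 - 1*22)) - 1*42979 = (-95 + 57*(-9 - 22)) - 42979 = (-95 + 57*(-31)) - 42979 = (-95 - 1767) - 42979 = -1862 - 42979 = -44841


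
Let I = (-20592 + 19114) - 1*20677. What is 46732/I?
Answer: -6676/3165 ≈ -2.1093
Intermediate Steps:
I = -22155 (I = -1478 - 20677 = -22155)
46732/I = 46732/(-22155) = 46732*(-1/22155) = -6676/3165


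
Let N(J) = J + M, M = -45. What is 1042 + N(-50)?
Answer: 947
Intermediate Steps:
N(J) = -45 + J (N(J) = J - 45 = -45 + J)
1042 + N(-50) = 1042 + (-45 - 50) = 1042 - 95 = 947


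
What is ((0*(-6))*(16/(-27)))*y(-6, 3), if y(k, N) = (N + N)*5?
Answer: 0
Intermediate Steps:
y(k, N) = 10*N (y(k, N) = (2*N)*5 = 10*N)
((0*(-6))*(16/(-27)))*y(-6, 3) = ((0*(-6))*(16/(-27)))*(10*3) = (0*(16*(-1/27)))*30 = (0*(-16/27))*30 = 0*30 = 0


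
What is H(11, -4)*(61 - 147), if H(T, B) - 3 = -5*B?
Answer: -1978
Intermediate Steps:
H(T, B) = 3 - 5*B
H(11, -4)*(61 - 147) = (3 - 5*(-4))*(61 - 147) = (3 + 20)*(-86) = 23*(-86) = -1978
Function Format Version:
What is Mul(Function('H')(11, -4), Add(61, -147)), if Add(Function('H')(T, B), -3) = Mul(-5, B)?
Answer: -1978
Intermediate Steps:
Function('H')(T, B) = Add(3, Mul(-5, B))
Mul(Function('H')(11, -4), Add(61, -147)) = Mul(Add(3, Mul(-5, -4)), Add(61, -147)) = Mul(Add(3, 20), -86) = Mul(23, -86) = -1978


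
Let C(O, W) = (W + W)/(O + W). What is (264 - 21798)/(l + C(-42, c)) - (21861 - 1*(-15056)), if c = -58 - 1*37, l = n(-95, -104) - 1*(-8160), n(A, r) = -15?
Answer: -41204352593/1116055 ≈ -36920.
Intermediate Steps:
l = 8145 (l = -15 - 1*(-8160) = -15 + 8160 = 8145)
c = -95 (c = -58 - 37 = -95)
C(O, W) = 2*W/(O + W) (C(O, W) = (2*W)/(O + W) = 2*W/(O + W))
(264 - 21798)/(l + C(-42, c)) - (21861 - 1*(-15056)) = (264 - 21798)/(8145 + 2*(-95)/(-42 - 95)) - (21861 - 1*(-15056)) = -21534/(8145 + 2*(-95)/(-137)) - (21861 + 15056) = -21534/(8145 + 2*(-95)*(-1/137)) - 1*36917 = -21534/(8145 + 190/137) - 36917 = -21534/1116055/137 - 36917 = -21534*137/1116055 - 36917 = -2950158/1116055 - 36917 = -41204352593/1116055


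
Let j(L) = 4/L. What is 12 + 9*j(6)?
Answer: 18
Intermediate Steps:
12 + 9*j(6) = 12 + 9*(4/6) = 12 + 9*(4*(1/6)) = 12 + 9*(2/3) = 12 + 6 = 18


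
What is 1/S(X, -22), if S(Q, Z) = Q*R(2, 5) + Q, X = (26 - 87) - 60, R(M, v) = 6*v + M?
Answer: -1/3993 ≈ -0.00025044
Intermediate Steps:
R(M, v) = M + 6*v
X = -121 (X = -61 - 60 = -121)
S(Q, Z) = 33*Q (S(Q, Z) = Q*(2 + 6*5) + Q = Q*(2 + 30) + Q = Q*32 + Q = 32*Q + Q = 33*Q)
1/S(X, -22) = 1/(33*(-121)) = 1/(-3993) = -1/3993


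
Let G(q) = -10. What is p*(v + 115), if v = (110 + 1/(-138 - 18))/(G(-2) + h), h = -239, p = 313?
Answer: 1392819013/38844 ≈ 35857.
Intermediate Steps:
v = -17159/38844 (v = (110 + 1/(-138 - 18))/(-10 - 239) = (110 + 1/(-156))/(-249) = (110 - 1/156)*(-1/249) = (17159/156)*(-1/249) = -17159/38844 ≈ -0.44174)
p*(v + 115) = 313*(-17159/38844 + 115) = 313*(4449901/38844) = 1392819013/38844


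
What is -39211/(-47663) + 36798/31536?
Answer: 498410195/250516728 ≈ 1.9895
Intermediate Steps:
-39211/(-47663) + 36798/31536 = -39211*(-1/47663) + 36798*(1/31536) = 39211/47663 + 6133/5256 = 498410195/250516728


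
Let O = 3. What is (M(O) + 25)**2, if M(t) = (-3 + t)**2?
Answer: 625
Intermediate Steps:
(M(O) + 25)**2 = ((-3 + 3)**2 + 25)**2 = (0**2 + 25)**2 = (0 + 25)**2 = 25**2 = 625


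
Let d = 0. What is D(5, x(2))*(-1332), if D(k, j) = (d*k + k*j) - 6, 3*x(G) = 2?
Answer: 3552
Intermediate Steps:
x(G) = ⅔ (x(G) = (⅓)*2 = ⅔)
D(k, j) = -6 + j*k (D(k, j) = (0*k + k*j) - 6 = (0 + j*k) - 6 = j*k - 6 = -6 + j*k)
D(5, x(2))*(-1332) = (-6 + (⅔)*5)*(-1332) = (-6 + 10/3)*(-1332) = -8/3*(-1332) = 3552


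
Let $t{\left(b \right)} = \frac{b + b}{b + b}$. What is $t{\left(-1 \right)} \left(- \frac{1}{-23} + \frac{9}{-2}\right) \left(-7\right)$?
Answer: $\frac{1435}{46} \approx 31.196$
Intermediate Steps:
$t{\left(b \right)} = 1$ ($t{\left(b \right)} = \frac{2 b}{2 b} = 2 b \frac{1}{2 b} = 1$)
$t{\left(-1 \right)} \left(- \frac{1}{-23} + \frac{9}{-2}\right) \left(-7\right) = 1 \left(- \frac{1}{-23} + \frac{9}{-2}\right) \left(-7\right) = 1 \left(\left(-1\right) \left(- \frac{1}{23}\right) + 9 \left(- \frac{1}{2}\right)\right) \left(-7\right) = 1 \left(\frac{1}{23} - \frac{9}{2}\right) \left(-7\right) = 1 \left(- \frac{205}{46}\right) \left(-7\right) = \left(- \frac{205}{46}\right) \left(-7\right) = \frac{1435}{46}$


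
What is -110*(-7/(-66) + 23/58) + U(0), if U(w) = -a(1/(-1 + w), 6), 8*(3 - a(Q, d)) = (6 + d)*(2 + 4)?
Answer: -4288/87 ≈ -49.287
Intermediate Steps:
a(Q, d) = -3/2 - 3*d/4 (a(Q, d) = 3 - (6 + d)*(2 + 4)/8 = 3 - (6 + d)*6/8 = 3 - (36 + 6*d)/8 = 3 + (-9/2 - 3*d/4) = -3/2 - 3*d/4)
U(w) = 6 (U(w) = -(-3/2 - ¾*6) = -(-3/2 - 9/2) = -1*(-6) = 6)
-110*(-7/(-66) + 23/58) + U(0) = -110*(-7/(-66) + 23/58) + 6 = -110*(-7*(-1/66) + 23*(1/58)) + 6 = -110*(7/66 + 23/58) + 6 = -110*481/957 + 6 = -4810/87 + 6 = -4288/87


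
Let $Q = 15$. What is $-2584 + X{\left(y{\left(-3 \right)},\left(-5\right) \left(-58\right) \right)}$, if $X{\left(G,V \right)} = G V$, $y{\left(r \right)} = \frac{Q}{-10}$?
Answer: $-3019$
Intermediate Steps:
$y{\left(r \right)} = - \frac{3}{2}$ ($y{\left(r \right)} = \frac{15}{-10} = 15 \left(- \frac{1}{10}\right) = - \frac{3}{2}$)
$-2584 + X{\left(y{\left(-3 \right)},\left(-5\right) \left(-58\right) \right)} = -2584 - \frac{3 \left(\left(-5\right) \left(-58\right)\right)}{2} = -2584 - 435 = -3019$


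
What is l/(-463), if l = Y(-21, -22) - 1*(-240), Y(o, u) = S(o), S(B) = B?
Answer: -219/463 ≈ -0.47300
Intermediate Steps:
Y(o, u) = o
l = 219 (l = -21 - 1*(-240) = -21 + 240 = 219)
l/(-463) = 219/(-463) = 219*(-1/463) = -219/463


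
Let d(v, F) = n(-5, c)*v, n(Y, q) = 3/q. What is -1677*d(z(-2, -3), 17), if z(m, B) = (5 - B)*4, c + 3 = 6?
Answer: -53664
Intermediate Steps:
c = 3 (c = -3 + 6 = 3)
z(m, B) = 20 - 4*B
d(v, F) = v (d(v, F) = (3/3)*v = (3*(1/3))*v = 1*v = v)
-1677*d(z(-2, -3), 17) = -1677*(20 - 4*(-3)) = -1677*(20 + 12) = -1677*32 = -53664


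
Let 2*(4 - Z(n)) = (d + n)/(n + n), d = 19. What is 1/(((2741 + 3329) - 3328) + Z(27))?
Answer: 54/148261 ≈ 0.00036422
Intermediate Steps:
Z(n) = 4 - (19 + n)/(4*n) (Z(n) = 4 - (19 + n)/(2*(n + n)) = 4 - (19 + n)/(2*(2*n)) = 4 - (19 + n)*1/(2*n)/2 = 4 - (19 + n)/(4*n))
1/(((2741 + 3329) - 3328) + Z(27)) = 1/(((2741 + 3329) - 3328) + (¼)*(-19 + 15*27)/27) = 1/((6070 - 3328) + (¼)*(1/27)*(-19 + 405)) = 1/(2742 + (¼)*(1/27)*386) = 1/(2742 + 193/54) = 1/(148261/54) = 54/148261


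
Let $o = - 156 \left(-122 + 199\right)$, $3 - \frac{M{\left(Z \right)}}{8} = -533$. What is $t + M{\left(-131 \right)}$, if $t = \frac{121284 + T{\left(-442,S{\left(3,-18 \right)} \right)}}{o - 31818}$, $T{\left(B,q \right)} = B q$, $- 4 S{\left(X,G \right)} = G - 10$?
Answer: $\frac{18782485}{4383} \approx 4285.3$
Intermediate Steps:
$S{\left(X,G \right)} = \frac{5}{2} - \frac{G}{4}$ ($S{\left(X,G \right)} = - \frac{G - 10}{4} = - \frac{-10 + G}{4} = \frac{5}{2} - \frac{G}{4}$)
$M{\left(Z \right)} = 4288$ ($M{\left(Z \right)} = 24 - -4264 = 24 + 4264 = 4288$)
$o = -12012$ ($o = \left(-156\right) 77 = -12012$)
$t = - \frac{11819}{4383}$ ($t = \frac{121284 - 442 \left(\frac{5}{2} - - \frac{9}{2}\right)}{-12012 - 31818} = \frac{121284 - 442 \left(\frac{5}{2} + \frac{9}{2}\right)}{-43830} = \left(121284 - 3094\right) \left(- \frac{1}{43830}\right) = 118190 \left(- \frac{1}{43830}\right) = - \frac{11819}{4383} \approx -2.6966$)
$t + M{\left(-131 \right)} = - \frac{11819}{4383} + 4288 = \frac{18782485}{4383}$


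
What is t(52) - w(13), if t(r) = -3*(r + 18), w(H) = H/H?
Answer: -211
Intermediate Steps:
w(H) = 1
t(r) = -54 - 3*r (t(r) = -3*(18 + r) = -54 - 3*r)
t(52) - w(13) = (-54 - 3*52) - 1*1 = (-54 - 156) - 1 = -210 - 1 = -211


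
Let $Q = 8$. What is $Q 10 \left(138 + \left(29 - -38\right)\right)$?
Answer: $16400$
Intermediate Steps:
$Q 10 \left(138 + \left(29 - -38\right)\right) = 8 \cdot 10 \left(138 + \left(29 - -38\right)\right) = 80 \left(138 + \left(29 + 38\right)\right) = 80 \left(138 + 67\right) = 80 \cdot 205 = 16400$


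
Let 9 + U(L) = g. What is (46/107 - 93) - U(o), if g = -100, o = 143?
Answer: 1758/107 ≈ 16.430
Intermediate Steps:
U(L) = -109 (U(L) = -9 - 100 = -109)
(46/107 - 93) - U(o) = (46/107 - 93) - 1*(-109) = ((1/107)*46 - 93) + 109 = (46/107 - 93) + 109 = -9905/107 + 109 = 1758/107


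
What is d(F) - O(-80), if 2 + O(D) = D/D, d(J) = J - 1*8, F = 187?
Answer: 180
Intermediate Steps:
d(J) = -8 + J (d(J) = J - 8 = -8 + J)
O(D) = -1 (O(D) = -2 + D/D = -2 + 1 = -1)
d(F) - O(-80) = (-8 + 187) - 1*(-1) = 179 + 1 = 180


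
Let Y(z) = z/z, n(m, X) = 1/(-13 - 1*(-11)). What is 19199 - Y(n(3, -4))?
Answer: 19198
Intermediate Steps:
n(m, X) = -½ (n(m, X) = 1/(-13 + 11) = 1/(-2) = -½)
Y(z) = 1
19199 - Y(n(3, -4)) = 19199 - 1*1 = 19199 - 1 = 19198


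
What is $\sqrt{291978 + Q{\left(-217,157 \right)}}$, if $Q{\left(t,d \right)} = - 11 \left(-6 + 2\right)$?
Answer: $\sqrt{292022} \approx 540.39$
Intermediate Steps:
$Q{\left(t,d \right)} = 44$ ($Q{\left(t,d \right)} = \left(-11\right) \left(-4\right) = 44$)
$\sqrt{291978 + Q{\left(-217,157 \right)}} = \sqrt{291978 + 44} = \sqrt{292022}$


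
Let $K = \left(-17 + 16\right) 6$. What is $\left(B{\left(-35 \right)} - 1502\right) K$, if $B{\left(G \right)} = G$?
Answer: $9222$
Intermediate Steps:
$K = -6$ ($K = \left(-1\right) 6 = -6$)
$\left(B{\left(-35 \right)} - 1502\right) K = \left(-35 - 1502\right) \left(-6\right) = \left(-1537\right) \left(-6\right) = 9222$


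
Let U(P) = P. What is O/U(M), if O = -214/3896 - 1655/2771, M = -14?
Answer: 3520437/75570712 ≈ 0.046585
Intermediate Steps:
O = -3520437/5397908 (O = -214*1/3896 - 1655*1/2771 = -107/1948 - 1655/2771 = -3520437/5397908 ≈ -0.65219)
O/U(M) = -3520437/5397908/(-14) = -3520437/5397908*(-1/14) = 3520437/75570712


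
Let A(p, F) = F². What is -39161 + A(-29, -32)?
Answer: -38137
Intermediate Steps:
-39161 + A(-29, -32) = -39161 + (-32)² = -39161 + 1024 = -38137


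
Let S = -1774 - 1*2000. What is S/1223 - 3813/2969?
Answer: -15868305/3631087 ≈ -4.3701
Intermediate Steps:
S = -3774 (S = -1774 - 2000 = -3774)
S/1223 - 3813/2969 = -3774/1223 - 3813/2969 = -15868305/3631087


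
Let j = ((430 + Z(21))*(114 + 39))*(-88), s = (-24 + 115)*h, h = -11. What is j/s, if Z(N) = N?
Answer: 552024/91 ≈ 6066.2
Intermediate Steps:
s = -1001 (s = (-24 + 115)*(-11) = 91*(-11) = -1001)
j = -6072264 (j = ((430 + 21)*(114 + 39))*(-88) = (451*153)*(-88) = 69003*(-88) = -6072264)
j/s = -6072264/(-1001) = -6072264*(-1/1001) = 552024/91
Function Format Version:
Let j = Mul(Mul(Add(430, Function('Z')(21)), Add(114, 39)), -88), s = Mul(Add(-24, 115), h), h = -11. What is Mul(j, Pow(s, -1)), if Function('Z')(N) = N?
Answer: Rational(552024, 91) ≈ 6066.2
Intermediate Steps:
s = -1001 (s = Mul(Add(-24, 115), -11) = Mul(91, -11) = -1001)
j = -6072264 (j = Mul(Mul(Add(430, 21), Add(114, 39)), -88) = Mul(Mul(451, 153), -88) = Mul(69003, -88) = -6072264)
Mul(j, Pow(s, -1)) = Mul(-6072264, Pow(-1001, -1)) = Mul(-6072264, Rational(-1, 1001)) = Rational(552024, 91)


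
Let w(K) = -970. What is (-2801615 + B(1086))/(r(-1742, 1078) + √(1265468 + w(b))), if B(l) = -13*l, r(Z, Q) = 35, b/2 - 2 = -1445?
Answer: 98550655/1263273 - 2815733*√1264498/1263273 ≈ -2428.4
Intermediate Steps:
b = -2886 (b = 4 + 2*(-1445) = 4 - 2890 = -2886)
(-2801615 + B(1086))/(r(-1742, 1078) + √(1265468 + w(b))) = (-2801615 - 13*1086)/(35 + √(1265468 - 970)) = (-2801615 - 14118)/(35 + √1264498) = -2815733/(35 + √1264498)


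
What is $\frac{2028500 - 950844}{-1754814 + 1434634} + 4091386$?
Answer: $\frac{327494722956}{80045} \approx 4.0914 \cdot 10^{6}$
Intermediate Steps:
$\frac{2028500 - 950844}{-1754814 + 1434634} + 4091386 = \frac{1077656}{-320180} + 4091386 = 1077656 \left(- \frac{1}{320180}\right) + 4091386 = - \frac{269414}{80045} + 4091386 = \frac{327494722956}{80045}$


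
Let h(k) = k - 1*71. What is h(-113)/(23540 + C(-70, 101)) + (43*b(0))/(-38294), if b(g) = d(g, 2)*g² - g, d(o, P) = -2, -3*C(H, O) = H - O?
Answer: -184/23597 ≈ -0.0077976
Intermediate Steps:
C(H, O) = -H/3 + O/3 (C(H, O) = -(H - O)/3 = -H/3 + O/3)
h(k) = -71 + k (h(k) = k - 71 = -71 + k)
b(g) = -g - 2*g² (b(g) = -2*g² - g = -g - 2*g²)
h(-113)/(23540 + C(-70, 101)) + (43*b(0))/(-38294) = (-71 - 113)/(23540 + (-⅓*(-70) + (⅓)*101)) + (43*(0*(-1 - 2*0)))/(-38294) = -184/(23540 + (70/3 + 101/3)) + (43*(0*(-1 + 0)))*(-1/38294) = -184/(23540 + 57) + (43*(0*(-1)))*(-1/38294) = -184/23597 + (43*0)*(-1/38294) = -184*1/23597 + 0*(-1/38294) = -184/23597 + 0 = -184/23597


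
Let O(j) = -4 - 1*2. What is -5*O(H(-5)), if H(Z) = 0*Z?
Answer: 30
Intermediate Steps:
H(Z) = 0
O(j) = -6 (O(j) = -4 - 2 = -6)
-5*O(H(-5)) = -5*(-6) = 30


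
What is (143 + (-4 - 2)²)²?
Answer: 32041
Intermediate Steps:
(143 + (-4 - 2)²)² = (143 + (-6)²)² = (143 + 36)² = 179² = 32041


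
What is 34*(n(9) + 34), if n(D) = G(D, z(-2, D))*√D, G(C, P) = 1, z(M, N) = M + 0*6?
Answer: 1258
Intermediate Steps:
z(M, N) = M (z(M, N) = M + 0 = M)
n(D) = √D (n(D) = 1*√D = √D)
34*(n(9) + 34) = 34*(√9 + 34) = 34*(3 + 34) = 34*37 = 1258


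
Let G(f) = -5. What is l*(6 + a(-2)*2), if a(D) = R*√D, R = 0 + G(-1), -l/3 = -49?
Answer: 882 - 1470*I*√2 ≈ 882.0 - 2078.9*I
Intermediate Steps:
l = 147 (l = -3*(-49) = 147)
R = -5 (R = 0 - 5 = -5)
a(D) = -5*√D
l*(6 + a(-2)*2) = 147*(6 - 5*I*√2*2) = 147*(6 - 10*I*√2) = 882 - 1470*I*√2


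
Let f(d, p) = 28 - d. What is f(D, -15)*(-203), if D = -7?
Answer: -7105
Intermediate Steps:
f(D, -15)*(-203) = (28 - 1*(-7))*(-203) = (28 + 7)*(-203) = 35*(-203) = -7105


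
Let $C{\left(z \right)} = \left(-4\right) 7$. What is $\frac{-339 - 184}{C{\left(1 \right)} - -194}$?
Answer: $- \frac{523}{166} \approx -3.1506$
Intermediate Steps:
$C{\left(z \right)} = -28$
$\frac{-339 - 184}{C{\left(1 \right)} - -194} = \frac{-339 - 184}{-28 - -194} = - \frac{523}{-28 + \left(-8 + 202\right)} = - \frac{523}{-28 + 194} = - \frac{523}{166}$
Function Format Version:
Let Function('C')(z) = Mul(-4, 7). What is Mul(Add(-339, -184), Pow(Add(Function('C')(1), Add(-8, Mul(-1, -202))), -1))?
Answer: Rational(-523, 166) ≈ -3.1506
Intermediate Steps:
Function('C')(z) = -28
Mul(Add(-339, -184), Pow(Add(Function('C')(1), Add(-8, Mul(-1, -202))), -1)) = Mul(Add(-339, -184), Pow(Add(-28, Add(-8, Mul(-1, -202))), -1)) = Mul(-523, Pow(Add(-28, Add(-8, 202)), -1)) = Mul(-523, Pow(Add(-28, 194), -1)) = Mul(-523, Pow(166, -1)) = Mul(-523, Rational(1, 166)) = Rational(-523, 166)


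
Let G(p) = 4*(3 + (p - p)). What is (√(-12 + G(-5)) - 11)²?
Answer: 121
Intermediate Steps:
G(p) = 12 (G(p) = 4*(3 + 0) = 4*3 = 12)
(√(-12 + G(-5)) - 11)² = (√(-12 + 12) - 11)² = (√0 - 11)² = (0 - 11)² = (-11)² = 121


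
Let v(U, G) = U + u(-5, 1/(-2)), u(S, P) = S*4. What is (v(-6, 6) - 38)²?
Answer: 4096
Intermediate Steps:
u(S, P) = 4*S
v(U, G) = -20 + U (v(U, G) = U + 4*(-5) = U - 20 = -20 + U)
(v(-6, 6) - 38)² = ((-20 - 6) - 38)² = (-26 - 38)² = (-64)² = 4096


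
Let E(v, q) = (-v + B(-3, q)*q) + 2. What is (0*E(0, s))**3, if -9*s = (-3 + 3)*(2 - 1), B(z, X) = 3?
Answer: 0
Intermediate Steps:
s = 0 (s = -(-3 + 3)*(2 - 1)/9 = -0 = -1/9*0 = 0)
E(v, q) = 2 - v + 3*q (E(v, q) = (-v + 3*q) + 2 = 2 - v + 3*q)
(0*E(0, s))**3 = (0*(2 - 1*0 + 3*0))**3 = (0*(2 + 0 + 0))**3 = (0*2)**3 = 0**3 = 0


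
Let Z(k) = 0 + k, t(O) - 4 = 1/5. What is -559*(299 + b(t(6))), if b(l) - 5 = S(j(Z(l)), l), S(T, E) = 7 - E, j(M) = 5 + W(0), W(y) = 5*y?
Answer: -857506/5 ≈ -1.7150e+5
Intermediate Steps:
t(O) = 21/5 (t(O) = 4 + 1/5 = 4 + ⅕ = 21/5)
Z(k) = k
j(M) = 5 (j(M) = 5 + 5*0 = 5 + 0 = 5)
b(l) = 12 - l (b(l) = 5 + (7 - l) = 12 - l)
-559*(299 + b(t(6))) = -559*(299 + (12 - 1*21/5)) = -559*(299 + (12 - 21/5)) = -559*(299 + 39/5) = -559*1534/5 = -857506/5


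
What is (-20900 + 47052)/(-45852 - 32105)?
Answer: -26152/77957 ≈ -0.33547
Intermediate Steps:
(-20900 + 47052)/(-45852 - 32105) = 26152/(-77957) = 26152*(-1/77957) = -26152/77957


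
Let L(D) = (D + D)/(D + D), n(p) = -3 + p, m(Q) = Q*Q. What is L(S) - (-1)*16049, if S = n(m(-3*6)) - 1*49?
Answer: 16050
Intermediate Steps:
m(Q) = Q²
S = 272 (S = (-3 + (-3*6)²) - 1*49 = (-3 + (-18)²) - 49 = (-3 + 324) - 49 = 321 - 49 = 272)
L(D) = 1 (L(D) = (2*D)/((2*D)) = (2*D)*(1/(2*D)) = 1)
L(S) - (-1)*16049 = 1 - (-1)*16049 = 1 - 1*(-16049) = 1 + 16049 = 16050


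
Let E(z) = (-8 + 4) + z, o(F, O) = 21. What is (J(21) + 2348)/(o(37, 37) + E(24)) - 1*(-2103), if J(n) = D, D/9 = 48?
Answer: 89003/41 ≈ 2170.8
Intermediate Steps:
D = 432 (D = 9*48 = 432)
J(n) = 432
E(z) = -4 + z
(J(21) + 2348)/(o(37, 37) + E(24)) - 1*(-2103) = (432 + 2348)/(21 + (-4 + 24)) - 1*(-2103) = 2780/(21 + 20) + 2103 = 2780/41 + 2103 = 89003/41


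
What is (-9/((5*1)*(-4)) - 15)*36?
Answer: -2619/5 ≈ -523.80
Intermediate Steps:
(-9/((5*1)*(-4)) - 15)*36 = (-9/(5*(-4)) - 15)*36 = (-9/(-20) - 15)*36 = (-9*(-1/20) - 15)*36 = (9/20 - 15)*36 = -291/20*36 = -2619/5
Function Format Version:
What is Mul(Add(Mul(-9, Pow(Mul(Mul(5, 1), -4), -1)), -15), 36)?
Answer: Rational(-2619, 5) ≈ -523.80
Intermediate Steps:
Mul(Add(Mul(-9, Pow(Mul(Mul(5, 1), -4), -1)), -15), 36) = Mul(Add(Mul(-9, Pow(Mul(5, -4), -1)), -15), 36) = Mul(Add(Mul(-9, Pow(-20, -1)), -15), 36) = Mul(Add(Mul(-9, Rational(-1, 20)), -15), 36) = Mul(Add(Rational(9, 20), -15), 36) = Mul(Rational(-291, 20), 36) = Rational(-2619, 5)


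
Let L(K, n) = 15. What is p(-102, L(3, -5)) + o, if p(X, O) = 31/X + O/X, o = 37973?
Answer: 1936600/51 ≈ 37973.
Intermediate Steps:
p(-102, L(3, -5)) + o = (31 + 15)/(-102) + 37973 = -1/102*46 + 37973 = -23/51 + 37973 = 1936600/51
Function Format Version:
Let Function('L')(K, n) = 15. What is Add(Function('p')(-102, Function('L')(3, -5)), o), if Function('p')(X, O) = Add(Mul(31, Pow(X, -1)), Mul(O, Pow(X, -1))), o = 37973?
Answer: Rational(1936600, 51) ≈ 37973.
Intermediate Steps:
Add(Function('p')(-102, Function('L')(3, -5)), o) = Add(Mul(Pow(-102, -1), Add(31, 15)), 37973) = Add(Mul(Rational(-1, 102), 46), 37973) = Add(Rational(-23, 51), 37973) = Rational(1936600, 51)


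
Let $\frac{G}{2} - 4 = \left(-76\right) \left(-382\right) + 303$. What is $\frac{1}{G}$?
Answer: $\frac{1}{58678} \approx 1.7042 \cdot 10^{-5}$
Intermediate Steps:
$G = 58678$ ($G = 8 + 2 \left(\left(-76\right) \left(-382\right) + 303\right) = 8 + 2 \left(29032 + 303\right) = 8 + 2 \cdot 29335 = 8 + 58670 = 58678$)
$\frac{1}{G} = \frac{1}{58678}$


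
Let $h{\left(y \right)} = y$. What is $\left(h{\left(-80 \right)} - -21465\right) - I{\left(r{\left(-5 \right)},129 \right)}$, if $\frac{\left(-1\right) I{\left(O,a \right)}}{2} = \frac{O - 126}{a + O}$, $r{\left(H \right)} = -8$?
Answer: $\frac{2587317}{121} \approx 21383.0$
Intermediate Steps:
$I{\left(O,a \right)} = - \frac{2 \left(-126 + O\right)}{O + a}$ ($I{\left(O,a \right)} = - 2 \frac{O - 126}{a + O} = - 2 \frac{-126 + O}{O + a} = - \frac{2 \left(-126 + O\right)}{O + a}$)
$\left(h{\left(-80 \right)} - -21465\right) - I{\left(r{\left(-5 \right)},129 \right)} = \left(-80 - -21465\right) - \frac{2 \left(126 - -8\right)}{-8 + 129} = \left(-80 + 21465\right) - \frac{2 \left(126 + 8\right)}{121} = 21385 - 2 \cdot \frac{1}{121} \cdot 134 = 21385 - \frac{268}{121} = \frac{2587317}{121}$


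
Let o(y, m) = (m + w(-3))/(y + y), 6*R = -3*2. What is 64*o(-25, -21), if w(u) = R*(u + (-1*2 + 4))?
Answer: 128/5 ≈ 25.600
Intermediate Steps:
R = -1 (R = (-3*2)/6 = (1/6)*(-6) = -1)
w(u) = -2 - u (w(u) = -(u + (-1*2 + 4)) = -(u + (-2 + 4)) = -(u + 2) = -(2 + u) = -2 - u)
o(y, m) = (1 + m)/(2*y) (o(y, m) = (m + (-2 - 1*(-3)))/(y + y) = (m + (-2 + 3))/((2*y)) = (m + 1)*(1/(2*y)) = (1 + m)*(1/(2*y)) = (1 + m)/(2*y))
64*o(-25, -21) = 64*((1/2)*(1 - 21)/(-25)) = 64*((1/2)*(-1/25)*(-20)) = 64*(2/5) = 128/5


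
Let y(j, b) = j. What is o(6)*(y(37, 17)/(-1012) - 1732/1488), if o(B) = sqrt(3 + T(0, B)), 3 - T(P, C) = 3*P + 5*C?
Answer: -56495*I*sqrt(6)/23529 ≈ -5.8814*I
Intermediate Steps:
T(P, C) = 3 - 5*C - 3*P (T(P, C) = 3 - (3*P + 5*C) = 3 + (-5*C - 3*P) = 3 - 5*C - 3*P)
o(B) = sqrt(6 - 5*B) (o(B) = sqrt(3 + (3 - 5*B - 3*0)) = sqrt(3 + (3 - 5*B + 0)) = sqrt(3 + (3 - 5*B)) = sqrt(6 - 5*B))
o(6)*(y(37, 17)/(-1012) - 1732/1488) = sqrt(6 - 5*6)*(37/(-1012) - 1732/1488) = sqrt(6 - 30)*(37*(-1/1012) - 1732*1/1488) = sqrt(-24)*(-37/1012 - 433/372) = (2*I*sqrt(6))*(-56495/47058) = -56495*I*sqrt(6)/23529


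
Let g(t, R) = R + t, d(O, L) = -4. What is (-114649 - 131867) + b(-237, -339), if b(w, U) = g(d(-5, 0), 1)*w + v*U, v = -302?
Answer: -143427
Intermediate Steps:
b(w, U) = -302*U - 3*w (b(w, U) = (1 - 4)*w - 302*U = -3*w - 302*U = -302*U - 3*w)
(-114649 - 131867) + b(-237, -339) = (-114649 - 131867) + (-302*(-339) - 3*(-237)) = -246516 + (102378 + 711) = -246516 + 103089 = -143427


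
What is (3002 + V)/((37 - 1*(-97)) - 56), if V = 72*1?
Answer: 1537/39 ≈ 39.410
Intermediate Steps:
V = 72
(3002 + V)/((37 - 1*(-97)) - 56) = (3002 + 72)/((37 - 1*(-97)) - 56) = 3074/((37 + 97) - 56) = 3074/(134 - 56) = 3074/78 = 3074*(1/78) = 1537/39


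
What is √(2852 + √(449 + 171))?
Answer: √(2852 + 2*√155) ≈ 53.637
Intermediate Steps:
√(2852 + √(449 + 171)) = √(2852 + √620) = √(2852 + 2*√155)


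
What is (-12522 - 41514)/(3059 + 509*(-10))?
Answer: 18012/677 ≈ 26.606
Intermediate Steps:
(-12522 - 41514)/(3059 + 509*(-10)) = -54036/(3059 - 5090) = -54036/(-2031) = -54036*(-1/2031) = 18012/677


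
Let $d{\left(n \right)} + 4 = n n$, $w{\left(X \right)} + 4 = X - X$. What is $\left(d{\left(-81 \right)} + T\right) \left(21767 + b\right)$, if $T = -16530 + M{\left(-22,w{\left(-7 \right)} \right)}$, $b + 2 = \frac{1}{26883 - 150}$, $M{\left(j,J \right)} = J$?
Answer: $- \frac{5805055053842}{26733} \approx -2.1715 \cdot 10^{8}$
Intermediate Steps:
$w{\left(X \right)} = -4$ ($w{\left(X \right)} = -4 + \left(X - X\right) = -4 + 0 = -4$)
$b = - \frac{53465}{26733}$ ($b = -2 + \frac{1}{26883 - 150} = -2 + \frac{1}{26733} = - \frac{53465}{26733} \approx -2.0$)
$T = -16534$ ($T = -16530 - 4 = -16534$)
$d{\left(n \right)} = -4 + n^{2}$ ($d{\left(n \right)} = -4 + n n = -4 + n^{2}$)
$\left(d{\left(-81 \right)} + T\right) \left(21767 + b\right) = \left(\left(-4 + \left(-81\right)^{2}\right) - 16534\right) \left(21767 - \frac{53465}{26733}\right) = \left(\left(-4 + 6561\right) - 16534\right) \frac{581843746}{26733} = \left(6557 - 16534\right) \frac{581843746}{26733} = \left(-9977\right) \frac{581843746}{26733} = - \frac{5805055053842}{26733}$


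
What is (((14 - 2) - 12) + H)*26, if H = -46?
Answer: -1196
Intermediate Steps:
(((14 - 2) - 12) + H)*26 = (((14 - 2) - 12) - 46)*26 = ((12 - 12) - 46)*26 = (0 - 46)*26 = -46*26 = -1196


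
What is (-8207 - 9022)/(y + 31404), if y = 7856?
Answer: -17229/39260 ≈ -0.43884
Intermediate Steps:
(-8207 - 9022)/(y + 31404) = (-8207 - 9022)/(7856 + 31404) = -17229/39260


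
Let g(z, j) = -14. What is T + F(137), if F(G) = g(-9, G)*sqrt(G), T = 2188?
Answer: 2188 - 14*sqrt(137) ≈ 2024.1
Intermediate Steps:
F(G) = -14*sqrt(G)
T + F(137) = 2188 - 14*sqrt(137)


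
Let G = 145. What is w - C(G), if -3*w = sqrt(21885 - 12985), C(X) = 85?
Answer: -85 - 10*sqrt(89)/3 ≈ -116.45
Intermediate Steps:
w = -10*sqrt(89)/3 (w = -sqrt(21885 - 12985)/3 = -10*sqrt(89)/3 ≈ -31.447)
w - C(G) = -10*sqrt(89)/3 - 1*85 = -10*sqrt(89)/3 - 85 = -85 - 10*sqrt(89)/3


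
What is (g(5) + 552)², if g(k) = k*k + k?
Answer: 338724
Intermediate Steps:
g(k) = k + k² (g(k) = k² + k = k + k²)
(g(5) + 552)² = (5*(1 + 5) + 552)² = (5*6 + 552)² = (30 + 552)² = 582² = 338724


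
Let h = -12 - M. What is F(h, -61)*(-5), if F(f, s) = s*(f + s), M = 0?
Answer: -22265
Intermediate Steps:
h = -12 (h = -12 - 1*0 = -12 + 0 = -12)
F(h, -61)*(-5) = -61*(-12 - 61)*(-5) = -61*(-73)*(-5) = 4453*(-5) = -22265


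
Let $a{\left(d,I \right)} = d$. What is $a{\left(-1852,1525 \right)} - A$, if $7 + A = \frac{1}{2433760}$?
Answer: $- \frac{4490287201}{2433760} \approx -1845.0$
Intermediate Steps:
$A = - \frac{17036319}{2433760}$ ($A = -7 + \frac{1}{2433760} = - \frac{17036319}{2433760} \approx -7.0$)
$a{\left(-1852,1525 \right)} - A = -1852 - - \frac{17036319}{2433760} = -1852 + \frac{17036319}{2433760} = - \frac{4490287201}{2433760}$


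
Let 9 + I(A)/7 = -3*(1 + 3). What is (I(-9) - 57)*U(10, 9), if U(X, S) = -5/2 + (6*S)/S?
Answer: -714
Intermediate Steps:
I(A) = -147 (I(A) = -63 + 7*(-3*(1 + 3)) = -63 + 7*(-3*4) = -63 + 7*(-12) = -63 - 84 = -147)
U(X, S) = 7/2 (U(X, S) = -5*½ + 6 = -5/2 + 6 = 7/2)
(I(-9) - 57)*U(10, 9) = (-147 - 57)*(7/2) = -204*7/2 = -714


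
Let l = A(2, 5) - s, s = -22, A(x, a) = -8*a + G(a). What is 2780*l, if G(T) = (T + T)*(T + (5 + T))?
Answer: 366960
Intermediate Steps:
G(T) = 2*T*(5 + 2*T) (G(T) = (2*T)*(5 + 2*T) = 2*T*(5 + 2*T))
A(x, a) = -8*a + 2*a*(5 + 2*a)
l = 132 (l = 2*5*(1 + 2*5) - 1*(-22) = 2*5*(1 + 10) + 22 = 2*5*11 + 22 = 110 + 22 = 132)
2780*l = 2780*132 = 366960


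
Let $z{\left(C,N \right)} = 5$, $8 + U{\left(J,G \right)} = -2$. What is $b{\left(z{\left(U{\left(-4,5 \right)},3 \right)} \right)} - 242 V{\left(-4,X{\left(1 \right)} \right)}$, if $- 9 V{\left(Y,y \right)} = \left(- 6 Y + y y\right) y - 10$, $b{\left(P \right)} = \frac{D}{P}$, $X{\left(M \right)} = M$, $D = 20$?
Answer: $\frac{1222}{3} \approx 407.33$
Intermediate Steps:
$U{\left(J,G \right)} = -10$ ($U{\left(J,G \right)} = -8 - 2 = -10$)
$b{\left(P \right)} = \frac{20}{P}$
$V{\left(Y,y \right)} = \frac{10}{9} - \frac{y \left(y^{2} - 6 Y\right)}{9}$ ($V{\left(Y,y \right)} = - \frac{\left(- 6 Y + y y\right) y - 10}{9} = - \frac{\left(- 6 Y + y^{2}\right) y - 10}{9} = - \frac{\left(y^{2} - 6 Y\right) y - 10}{9} = - \frac{y \left(y^{2} - 6 Y\right) - 10}{9} = - \frac{-10 + y \left(y^{2} - 6 Y\right)}{9} = \frac{10}{9} - \frac{y \left(y^{2} - 6 Y\right)}{9}$)
$b{\left(z{\left(U{\left(-4,5 \right)},3 \right)} \right)} - 242 V{\left(-4,X{\left(1 \right)} \right)} = \frac{20}{5} - 242 \left(\frac{10}{9} - \frac{1^{3}}{9} + \frac{2}{3} \left(-4\right) 1\right) = 20 \cdot \frac{1}{5} - 242 \left(\frac{10}{9} - \frac{1}{9} - \frac{8}{3}\right) = 4 - 242 \left(\frac{10}{9} - \frac{1}{9} - \frac{8}{3}\right) = 4 - - \frac{1210}{3} = 4 + \frac{1210}{3} = \frac{1222}{3}$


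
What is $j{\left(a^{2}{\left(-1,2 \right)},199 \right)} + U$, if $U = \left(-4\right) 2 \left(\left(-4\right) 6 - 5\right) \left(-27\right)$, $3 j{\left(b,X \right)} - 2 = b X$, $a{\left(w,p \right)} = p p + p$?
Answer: $- \frac{11626}{3} \approx -3875.3$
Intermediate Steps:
$a{\left(w,p \right)} = p + p^{2}$ ($a{\left(w,p \right)} = p^{2} + p = p + p^{2}$)
$j{\left(b,X \right)} = \frac{2}{3} + \frac{X b}{3}$ ($j{\left(b,X \right)} = \frac{2}{3} + \frac{b X}{3} = \frac{2}{3} + \frac{X b}{3}$)
$U = -6264$ ($U = - 8 \left(-24 - 5\right) \left(-27\right) = \left(-8\right) \left(-29\right) \left(-27\right) = 232 \left(-27\right) = -6264$)
$j{\left(a^{2}{\left(-1,2 \right)},199 \right)} + U = \left(\frac{2}{3} + \frac{1}{3} \cdot 199 \left(2 \left(1 + 2\right)\right)^{2}\right) - 6264 = \left(\frac{2}{3} + \frac{1}{3} \cdot 199 \left(2 \cdot 3\right)^{2}\right) - 6264 = \left(\frac{2}{3} + \frac{1}{3} \cdot 199 \cdot 6^{2}\right) - 6264 = \left(\frac{2}{3} + \frac{1}{3} \cdot 199 \cdot 36\right) - 6264 = \left(\frac{2}{3} + 2388\right) - 6264 = \frac{7166}{3} - 6264 = - \frac{11626}{3}$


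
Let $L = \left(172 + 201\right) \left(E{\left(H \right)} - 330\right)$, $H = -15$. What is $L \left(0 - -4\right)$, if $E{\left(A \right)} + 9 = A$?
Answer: $-528168$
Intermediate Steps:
$E{\left(A \right)} = -9 + A$
$L = -132042$ ($L = \left(172 + 201\right) \left(\left(-9 - 15\right) - 330\right) = 373 \left(-24 - 330\right) = 373 \left(-354\right) = -132042$)
$L \left(0 - -4\right) = - 132042 \left(0 - -4\right) = - 132042 \left(0 + 4\right) = \left(-132042\right) 4 = -528168$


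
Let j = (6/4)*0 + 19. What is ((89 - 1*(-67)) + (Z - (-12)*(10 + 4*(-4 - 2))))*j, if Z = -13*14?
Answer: -3686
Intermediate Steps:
Z = -182
j = 19 (j = (6*(¼))*0 + 19 = (3/2)*0 + 19 = 0 + 19 = 19)
((89 - 1*(-67)) + (Z - (-12)*(10 + 4*(-4 - 2))))*j = ((89 - 1*(-67)) + (-182 - (-12)*(10 + 4*(-4 - 2))))*19 = ((89 + 67) + (-182 - (-12)*(10 + 4*(-6))))*19 = (156 + (-182 - (-12)*(10 - 24)))*19 = (156 + (-182 - (-12)*(-14)))*19 = (156 + (-182 - 1*168))*19 = (156 + (-182 - 168))*19 = (156 - 350)*19 = -194*19 = -3686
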